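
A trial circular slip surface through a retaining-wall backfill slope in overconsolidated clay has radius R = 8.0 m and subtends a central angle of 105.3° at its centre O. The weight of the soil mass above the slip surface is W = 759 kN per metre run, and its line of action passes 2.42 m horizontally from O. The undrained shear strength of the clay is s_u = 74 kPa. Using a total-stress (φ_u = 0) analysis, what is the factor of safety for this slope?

Taking moments about the centre O, the resisting moment is provided by the undrained shear strength acting along the arc:
Arc length L_a = R·θ = 8.0·(105.3°·π/180) = 8.0·1.8378 = 14.70 m
M_R = s_u·L_a·R = 74·14.70·8.0 = 8704.0 kN·m/m
M_D = W·d = 759·2.42 = 1836.8 kN·m/m
FS = M_R / M_D = 8704.0 / 1836.8 = 4.739

FS = 4.74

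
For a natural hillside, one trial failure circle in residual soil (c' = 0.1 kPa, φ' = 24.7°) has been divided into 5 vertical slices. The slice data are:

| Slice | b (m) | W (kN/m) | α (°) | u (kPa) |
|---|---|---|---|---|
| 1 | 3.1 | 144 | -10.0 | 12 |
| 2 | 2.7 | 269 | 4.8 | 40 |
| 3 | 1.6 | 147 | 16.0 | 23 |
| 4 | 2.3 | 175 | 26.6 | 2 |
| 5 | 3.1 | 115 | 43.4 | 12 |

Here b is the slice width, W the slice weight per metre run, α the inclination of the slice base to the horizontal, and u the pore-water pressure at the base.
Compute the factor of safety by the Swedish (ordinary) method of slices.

FS = 1.30

Ordinary method of slices: FS = Σ[c'·Δl_i + (W_i cosα_i − u_i·Δl_i)·tanφ'] / Σ W_i sinα_i, with Δl_i = b_i / cosα_i.
Slice 1: Δl = 3.1/cos(-10.0°) = 3.148 m; N'_1 = 144·cos(-10.0°) − 12·3.148 = 104.0; c'Δl = 0.31; W sinα = -25.0
Slice 2: Δl = 2.7/cos4.8° = 2.710 m; N'_2 = 269·cos4.8° − 40·2.710 = 159.7; c'Δl = 0.27; W sinα = 22.5
Slice 3: Δl = 1.6/cos16.0° = 1.664 m; N'_3 = 147·cos16.0° − 23·1.664 = 103.0; c'Δl = 0.17; W sinα = 40.5
Slice 4: Δl = 2.3/cos26.6° = 2.572 m; N'_4 = 175·cos26.6° − 2·2.572 = 151.3; c'Δl = 0.26; W sinα = 78.4
Slice 5: Δl = 3.1/cos43.4° = 4.267 m; N'_5 = 115·cos43.4° − 12·4.267 = 32.4; c'Δl = 0.43; W sinα = 79.0
Σc'Δl = 1.4 kN/m; ΣN' = 550.4 kN/m; ΣW sinα = 195.4 kN/m
Resisting = 1.4 + 550.4·tan24.7° = 1.4 + 253.2 = 254.6 kN/m
FS = 254.6 / 195.4 = 1.303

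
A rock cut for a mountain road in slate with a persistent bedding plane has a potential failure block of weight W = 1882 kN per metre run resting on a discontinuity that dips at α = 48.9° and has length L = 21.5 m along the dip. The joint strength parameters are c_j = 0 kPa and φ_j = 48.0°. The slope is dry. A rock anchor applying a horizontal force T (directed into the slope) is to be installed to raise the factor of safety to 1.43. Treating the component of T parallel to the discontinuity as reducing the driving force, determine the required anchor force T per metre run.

T = 368 kN/m

Resolving forces along and normal to the sliding plane, with the horizontal anchor force T adding T·sinα to the effective normal force and T·cosα acting up the plane against the driving force:
FS = [c_jL + (W cosα + T sinα) tanφ_j] / [W sinα − T cosα]
Without the anchor: N' = 1237.2 kN/m, driving T_d = 1418.2 kN/m, resisting R = 0·21.5 + 1237.2·tan48.0° = 1374.0 kN/m, FS = 0.97.
Setting FS = 1.43 and solving for T:
1.43·(1418.2 − T cos48.9°) = 1374.0 + T sin48.9°·tan48.0°
T·(sin48.9°·tan48.0° + 1.43·cos48.9°) = 1.43·1418.2 − 1374.0
T·(0.7536·1.1106 + 1.43·0.6574) = 2028.0 − 1374.0 = 654.0
T·1.7770 = 654.0
T = 368.0 kN/m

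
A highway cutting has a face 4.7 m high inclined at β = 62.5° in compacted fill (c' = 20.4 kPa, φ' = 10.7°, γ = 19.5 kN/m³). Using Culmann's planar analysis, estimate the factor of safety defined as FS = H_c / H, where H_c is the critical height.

H_c = (4c'/γ) · sinβ cosφ' / [1 − cos(β − φ')]
    = (4·20.4/19.5) · sin62.5°·cos10.7° / [1 − cos51.8°]
    = 4.185 · 0.8716 / 0.3816 = 9.56 m
FS = H_c / H = 9.56 / 4.7 = 2.034

FS = 2.03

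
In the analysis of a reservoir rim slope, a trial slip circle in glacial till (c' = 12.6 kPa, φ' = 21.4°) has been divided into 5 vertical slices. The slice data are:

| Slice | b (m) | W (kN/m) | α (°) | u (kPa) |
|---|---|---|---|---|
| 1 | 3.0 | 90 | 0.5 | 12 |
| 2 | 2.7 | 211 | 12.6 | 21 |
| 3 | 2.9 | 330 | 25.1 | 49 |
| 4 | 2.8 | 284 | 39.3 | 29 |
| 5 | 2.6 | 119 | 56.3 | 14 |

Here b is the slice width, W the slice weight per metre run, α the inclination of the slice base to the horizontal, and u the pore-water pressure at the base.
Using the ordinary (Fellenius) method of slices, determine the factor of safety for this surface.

FS = 0.85

Ordinary method of slices: FS = Σ[c'·Δl_i + (W_i cosα_i − u_i·Δl_i)·tanφ'] / Σ W_i sinα_i, with Δl_i = b_i / cosα_i.
Slice 1: Δl = 3.0/cos0.5° = 3.000 m; N'_1 = 90·cos0.5° − 12·3.000 = 54.0; c'Δl = 37.80; W sinα = 0.8
Slice 2: Δl = 2.7/cos12.6° = 2.767 m; N'_2 = 211·cos12.6° − 21·2.767 = 147.8; c'Δl = 34.86; W sinα = 46.0
Slice 3: Δl = 2.9/cos25.1° = 3.202 m; N'_3 = 330·cos25.1° − 49·3.202 = 141.9; c'Δl = 40.35; W sinα = 140.0
Slice 4: Δl = 2.8/cos39.3° = 3.618 m; N'_4 = 284·cos39.3° − 29·3.618 = 114.8; c'Δl = 45.59; W sinα = 179.9
Slice 5: Δl = 2.6/cos56.3° = 4.686 m; N'_5 = 119·cos56.3° − 14·4.686 = 0.4; c'Δl = 59.04; W sinα = 99.0
Σc'Δl = 217.6 kN/m; ΣN' = 459.0 kN/m; ΣW sinα = 465.7 kN/m
Resisting = 217.6 + 459.0·tan21.4° = 217.6 + 179.9 = 397.5 kN/m
FS = 397.5 / 465.7 = 0.854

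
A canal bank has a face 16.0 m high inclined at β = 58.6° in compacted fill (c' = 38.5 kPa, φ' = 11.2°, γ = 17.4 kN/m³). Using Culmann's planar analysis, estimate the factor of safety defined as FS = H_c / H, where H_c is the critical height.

FS = 1.43

H_c = (4c'/γ) · sinβ cosφ' / [1 − cos(β − φ')]
    = (4·38.5/17.4) · sin58.6°·cos11.2° / [1 − cos47.4°]
    = 8.851 · 0.8373 / 0.3231 = 22.93 m
FS = H_c / H = 22.93 / 16.0 = 1.433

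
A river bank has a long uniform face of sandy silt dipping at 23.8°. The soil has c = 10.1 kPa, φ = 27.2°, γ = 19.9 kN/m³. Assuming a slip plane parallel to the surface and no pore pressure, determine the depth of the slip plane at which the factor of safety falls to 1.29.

z = 11.02 m

Setting FS = 1.29 in FS = [c + γz cos²β tanφ] / [γz sinβ cosβ] and solving for z:
z = c / [γ cosβ (FS·sinβ − cosβ·tanφ)]
  = 10.1 / [19.9·cos23.8°·(1.29·sin23.8° − cos23.8°·tan27.2°)]
  = 10.1 / [19.9·0.9150·(1.29·0.4035 − 0.9150·0.5139)]
  = 10.1 / 0.9167 = 11.018 m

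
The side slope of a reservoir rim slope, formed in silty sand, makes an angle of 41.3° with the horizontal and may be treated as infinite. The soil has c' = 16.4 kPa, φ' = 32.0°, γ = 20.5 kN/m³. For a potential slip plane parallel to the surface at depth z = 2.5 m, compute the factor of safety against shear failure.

FS = 1.36

For an infinite slope with a slip plane parallel to the surface (no pore pressure): FS = [c' + γz cos²β tanφ'] / [γz sinβ cosβ].
γz = 20.5·2.5 = 51.25 kN/m²
Numerator = 16.4 + 51.25·cos²41.3°·tan32.0° = 16.4 + 51.25·0.5644·0.6249 = 34.475 kPa
Denominator = 51.25·sin41.3°·cos41.3° = 51.25·0.6600·0.7513 = 25.412 kPa
FS = 34.475 / 25.412 = 1.357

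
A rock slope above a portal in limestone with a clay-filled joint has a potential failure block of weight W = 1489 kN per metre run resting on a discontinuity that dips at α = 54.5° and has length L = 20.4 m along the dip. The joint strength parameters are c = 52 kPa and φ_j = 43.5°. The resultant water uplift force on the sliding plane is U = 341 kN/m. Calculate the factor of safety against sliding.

FS = 1.29

Resolving the block weight along and normal to the plane and applying the Mohr–Coulomb strength on the joint:
N' = W cosα − U = 1489·cos54.5° − 341 = 523.7 kN/m
Driving force T = W sinα = 1489·sin54.5° = 1212.2 kN/m
Resisting force R = c·L + N'·tanφ_j = 52·20.4 + 523.7·tan43.5° = 1060.8 + 496.9 = 1557.7 kN/m
FS = R / T = 1557.7 / 1212.2 = 1.285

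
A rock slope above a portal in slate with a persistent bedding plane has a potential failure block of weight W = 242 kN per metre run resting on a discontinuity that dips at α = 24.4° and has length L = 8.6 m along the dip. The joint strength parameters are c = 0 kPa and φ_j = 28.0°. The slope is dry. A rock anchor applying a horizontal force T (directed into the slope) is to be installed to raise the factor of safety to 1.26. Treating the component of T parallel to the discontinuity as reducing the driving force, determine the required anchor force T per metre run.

Resolving forces along and normal to the sliding plane, with the horizontal anchor force T adding T·sinα to the effective normal force and T·cosα acting up the plane against the driving force:
FS = [cL + (W cosα + T sinα) tanφ_j] / [W sinα − T cosα]
Without the anchor: N' = 220.4 kN/m, driving T_d = 100.0 kN/m, resisting R = 0·8.6 + 220.4·tan28.0° = 117.2 kN/m, FS = 1.17.
Setting FS = 1.26 and solving for T:
1.26·(100.0 − T cos24.4°) = 117.2 + T sin24.4°·tan28.0°
T·(sin24.4°·tan28.0° + 1.26·cos24.4°) = 1.26·100.0 − 117.2
T·(0.4131·0.5317 + 1.26·0.9107) = 126.0 − 117.2 = 8.8
T·1.3671 = 8.8
T = 6.4 kN/m

T = 6 kN/m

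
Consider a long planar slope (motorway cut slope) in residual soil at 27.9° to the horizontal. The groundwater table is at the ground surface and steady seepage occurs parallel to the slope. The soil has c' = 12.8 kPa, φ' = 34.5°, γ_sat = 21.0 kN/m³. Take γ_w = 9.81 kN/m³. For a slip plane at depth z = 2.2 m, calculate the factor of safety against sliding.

With seepage parallel to the slope and the water table at the surface, the effective normal stress on the slip plane uses the buoyant unit weight γ' = γ_sat − γ_w while the driving shear stress uses γ_sat:
FS = [c' + γ' z cos²β tanφ'] / [γ_sat z sinβ cosβ]
γ' = 21.0 − 9.81 = 11.19 kN/m³
Numerator = 12.8 + 11.19·2.2·cos²27.9°·tan34.5° = 12.8 + 11.19·2.2·0.7810·0.6873 = 26.015 kPa
Denominator = 21.0·2.2·sin27.9°·cos27.9° = 21.0·2.2·0.4679·0.8838 = 19.106 kPa
FS = 26.015 / 19.106 = 1.362

FS = 1.36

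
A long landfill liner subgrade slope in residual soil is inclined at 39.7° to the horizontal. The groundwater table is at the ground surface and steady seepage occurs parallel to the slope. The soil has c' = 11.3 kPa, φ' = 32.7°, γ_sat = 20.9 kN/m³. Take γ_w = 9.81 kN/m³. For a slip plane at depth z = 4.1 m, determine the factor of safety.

FS = 0.68

With seepage parallel to the slope and the water table at the surface, the effective normal stress on the slip plane uses the buoyant unit weight γ' = γ_sat − γ_w while the driving shear stress uses γ_sat:
FS = [c' + γ' z cos²β tanφ'] / [γ_sat z sinβ cosβ]
γ' = 20.9 − 9.81 = 11.09 kN/m³
Numerator = 11.3 + 11.09·4.1·cos²39.7°·tan32.7° = 11.3 + 11.09·4.1·0.5920·0.6420 = 28.580 kPa
Denominator = 20.9·4.1·sin39.7°·cos39.7° = 20.9·4.1·0.6388·0.7694 = 42.114 kPa
FS = 28.580 / 42.114 = 0.679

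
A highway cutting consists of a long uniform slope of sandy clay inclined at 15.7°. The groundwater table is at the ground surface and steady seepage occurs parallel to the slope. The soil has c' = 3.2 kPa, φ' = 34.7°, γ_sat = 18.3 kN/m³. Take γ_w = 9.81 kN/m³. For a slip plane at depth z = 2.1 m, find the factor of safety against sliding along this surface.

With seepage parallel to the slope and the water table at the surface, the effective normal stress on the slip plane uses the buoyant unit weight γ' = γ_sat − γ_w while the driving shear stress uses γ_sat:
FS = [c' + γ' z cos²β tanφ'] / [γ_sat z sinβ cosβ]
γ' = 18.3 − 9.81 = 8.49 kN/m³
Numerator = 3.2 + 8.49·2.1·cos²15.7°·tan34.7° = 3.2 + 8.49·2.1·0.9268·0.6924 = 14.641 kPa
Denominator = 18.3·2.1·sin15.7°·cos15.7° = 18.3·2.1·0.2706·0.9627 = 10.011 kPa
FS = 14.641 / 10.011 = 1.463

FS = 1.46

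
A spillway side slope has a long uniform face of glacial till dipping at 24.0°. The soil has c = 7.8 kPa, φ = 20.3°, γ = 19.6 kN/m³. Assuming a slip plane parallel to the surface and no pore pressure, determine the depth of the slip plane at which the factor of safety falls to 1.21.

Setting FS = 1.21 in FS = [c + γz cos²β tanφ] / [γz sinβ cosβ] and solving for z:
z = c / [γ cosβ (FS·sinβ − cosβ·tanφ)]
  = 7.8 / [19.6·cos24.0°·(1.21·sin24.0° − cos24.0°·tan20.3°)]
  = 7.8 / [19.6·0.9135·(1.21·0.4067 − 0.9135·0.3699)]
  = 7.8 / 2.7614 = 2.825 m

z = 2.82 m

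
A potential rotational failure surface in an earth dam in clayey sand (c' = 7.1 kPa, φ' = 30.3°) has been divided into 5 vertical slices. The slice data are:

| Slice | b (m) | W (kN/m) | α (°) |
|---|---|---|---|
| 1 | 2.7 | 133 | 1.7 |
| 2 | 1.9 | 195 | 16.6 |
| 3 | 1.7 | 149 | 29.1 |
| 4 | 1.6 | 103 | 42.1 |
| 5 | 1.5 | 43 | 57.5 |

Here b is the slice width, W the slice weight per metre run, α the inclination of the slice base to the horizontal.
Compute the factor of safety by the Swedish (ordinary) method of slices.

Ordinary method of slices: FS = Σ[c'·Δl_i + (W_i cosα_i)·tanφ'] / Σ W_i sinα_i, with Δl_i = b_i / cosα_i.
Slice 1: Δl = 2.7/cos1.7° = 2.701 m; N'_1 = 133·cos1.7° = 132.9; c'Δl = 19.18; W sinα = 3.9
Slice 2: Δl = 1.9/cos16.6° = 1.983 m; N'_2 = 195·cos16.6° = 186.9; c'Δl = 14.08; W sinα = 55.7
Slice 3: Δl = 1.7/cos29.1° = 1.946 m; N'_3 = 149·cos29.1° = 130.2; c'Δl = 13.81; W sinα = 72.5
Slice 4: Δl = 1.6/cos42.1° = 2.156 m; N'_4 = 103·cos42.1° = 76.4; c'Δl = 15.31; W sinα = 69.1
Slice 5: Δl = 1.5/cos57.5° = 2.792 m; N'_5 = 43·cos57.5° = 23.1; c'Δl = 19.82; W sinα = 36.3
Σc'Δl = 82.2 kN/m; ΣN' = 549.5 kN/m; ΣW sinα = 237.4 kN/m
Resisting = 82.2 + 549.5·tan30.3° = 82.2 + 321.1 = 403.3 kN/m
FS = 403.3 / 237.4 = 1.699

FS = 1.70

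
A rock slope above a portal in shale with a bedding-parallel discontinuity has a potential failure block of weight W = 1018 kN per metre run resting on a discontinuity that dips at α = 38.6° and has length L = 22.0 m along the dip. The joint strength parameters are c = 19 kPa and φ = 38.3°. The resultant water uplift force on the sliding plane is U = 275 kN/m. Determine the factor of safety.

FS = 1.31

Resolving the block weight along and normal to the plane and applying the Mohr–Coulomb strength on the joint:
N' = W cosα − U = 1018·cos38.6° − 275 = 520.6 kN/m
Driving force T = W sinα = 1018·sin38.6° = 635.1 kN/m
Resisting force R = c·L + N'·tanφ = 19·22.0 + 520.6·tan38.3° = 418.0 + 411.1 = 829.1 kN/m
FS = R / T = 829.1 / 635.1 = 1.306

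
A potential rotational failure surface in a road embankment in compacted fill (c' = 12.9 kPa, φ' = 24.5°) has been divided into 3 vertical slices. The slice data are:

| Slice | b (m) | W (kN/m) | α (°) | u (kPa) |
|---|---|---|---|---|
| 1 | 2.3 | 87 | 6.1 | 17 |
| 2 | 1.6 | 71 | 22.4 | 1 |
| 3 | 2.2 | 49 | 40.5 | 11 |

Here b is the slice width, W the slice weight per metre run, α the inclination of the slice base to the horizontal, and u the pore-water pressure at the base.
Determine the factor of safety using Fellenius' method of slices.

FS = 2.09

Ordinary method of slices: FS = Σ[c'·Δl_i + (W_i cosα_i − u_i·Δl_i)·tanφ'] / Σ W_i sinα_i, with Δl_i = b_i / cosα_i.
Slice 1: Δl = 2.3/cos6.1° = 2.313 m; N'_1 = 87·cos6.1° − 17·2.313 = 47.2; c'Δl = 29.84; W sinα = 9.2
Slice 2: Δl = 1.6/cos22.4° = 1.731 m; N'_2 = 71·cos22.4° − 1·1.731 = 63.9; c'Δl = 22.32; W sinα = 27.1
Slice 3: Δl = 2.2/cos40.5° = 2.893 m; N'_3 = 49·cos40.5° − 11·2.893 = 5.4; c'Δl = 37.32; W sinα = 31.8
Σc'Δl = 89.5 kN/m; ΣN' = 116.5 kN/m; ΣW sinα = 68.1 kN/m
Resisting = 89.5 + 116.5·tan24.5° = 89.5 + 53.1 = 142.6 kN/m
FS = 142.6 / 68.1 = 2.093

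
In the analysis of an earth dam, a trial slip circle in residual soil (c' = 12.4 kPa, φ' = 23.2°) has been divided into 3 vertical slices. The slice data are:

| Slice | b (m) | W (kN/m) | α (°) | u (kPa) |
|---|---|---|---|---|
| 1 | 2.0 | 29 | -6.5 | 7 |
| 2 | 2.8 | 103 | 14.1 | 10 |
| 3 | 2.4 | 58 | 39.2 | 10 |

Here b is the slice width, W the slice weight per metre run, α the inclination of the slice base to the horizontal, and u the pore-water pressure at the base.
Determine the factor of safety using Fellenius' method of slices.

FS = 2.43

Ordinary method of slices: FS = Σ[c'·Δl_i + (W_i cosα_i − u_i·Δl_i)·tanφ'] / Σ W_i sinα_i, with Δl_i = b_i / cosα_i.
Slice 1: Δl = 2.0/cos(-6.5°) = 2.013 m; N'_1 = 29·cos(-6.5°) − 7·2.013 = 14.7; c'Δl = 24.96; W sinα = -3.3
Slice 2: Δl = 2.8/cos14.1° = 2.887 m; N'_2 = 103·cos14.1° − 10·2.887 = 71.0; c'Δl = 35.80; W sinα = 25.1
Slice 3: Δl = 2.4/cos39.2° = 3.097 m; N'_3 = 58·cos39.2° − 10·3.097 = 14.0; c'Δl = 38.40; W sinα = 36.7
Σc'Δl = 99.2 kN/m; ΣN' = 99.7 kN/m; ΣW sinα = 58.5 kN/m
Resisting = 99.2 + 99.7·tan23.2° = 99.2 + 42.7 = 141.9 kN/m
FS = 141.9 / 58.5 = 2.427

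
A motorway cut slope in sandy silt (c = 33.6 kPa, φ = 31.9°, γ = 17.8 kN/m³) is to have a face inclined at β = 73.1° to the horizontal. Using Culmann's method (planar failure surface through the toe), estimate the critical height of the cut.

H_c = 24.77 m

Culmann's analysis gives the critical failure plane at α_cr = (β + φ)/2 = (73.1 + 31.9)/2 = 52.5°, and the critical height
H_c = (4c/γ) · sinβ cosφ / [1 − cos(β − φ)]
    = (4·33.6/17.8) · sin73.1°·cos31.9° / [1 − cos(41.2°)]
    = 7.551 · 0.9568·0.8490 / [1 − 0.7524]
    = 7.551 · 0.8123 / 0.2476
    = 24.77 m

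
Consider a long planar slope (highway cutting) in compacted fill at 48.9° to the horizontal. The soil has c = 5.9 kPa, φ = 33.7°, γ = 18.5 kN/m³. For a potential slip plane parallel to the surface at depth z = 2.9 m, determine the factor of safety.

FS = 0.80

For an infinite slope with a slip plane parallel to the surface (no pore pressure): FS = [c + γz cos²β tanφ] / [γz sinβ cosβ].
γz = 18.5·2.9 = 53.65 kN/m²
Numerator = 5.9 + 53.65·cos²48.9°·tan33.7° = 5.9 + 53.65·0.4321·0.6669 = 21.362 kPa
Denominator = 53.65·sin48.9°·cos48.9° = 53.65·0.7536·0.6574 = 26.577 kPa
FS = 21.362 / 26.577 = 0.804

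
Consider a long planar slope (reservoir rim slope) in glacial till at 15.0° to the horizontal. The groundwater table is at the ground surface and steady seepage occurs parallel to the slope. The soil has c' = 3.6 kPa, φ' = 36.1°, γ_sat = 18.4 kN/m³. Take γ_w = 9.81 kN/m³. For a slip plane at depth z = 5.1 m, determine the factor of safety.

FS = 1.42

With seepage parallel to the slope and the water table at the surface, the effective normal stress on the slip plane uses the buoyant unit weight γ' = γ_sat − γ_w while the driving shear stress uses γ_sat:
FS = [c' + γ' z cos²β tanφ'] / [γ_sat z sinβ cosβ]
γ' = 18.4 − 9.81 = 8.59 kN/m³
Numerator = 3.6 + 8.59·5.1·cos²15.0°·tan36.1° = 3.6 + 8.59·5.1·0.9330·0.7292 = 33.406 kPa
Denominator = 18.4·5.1·sin15.0°·cos15.0° = 18.4·5.1·0.2588·0.9659 = 23.460 kPa
FS = 33.406 / 23.460 = 1.424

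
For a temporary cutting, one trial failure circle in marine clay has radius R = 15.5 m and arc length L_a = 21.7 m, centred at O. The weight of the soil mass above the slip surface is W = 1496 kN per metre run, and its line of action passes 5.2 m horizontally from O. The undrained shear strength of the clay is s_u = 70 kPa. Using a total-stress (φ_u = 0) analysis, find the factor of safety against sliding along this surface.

FS = 3.03

Taking moments about the centre O, the resisting moment is provided by the undrained shear strength acting along the arc:
M_R = s_u·L_a·R = 70·21.70·15.5 = 23544.5 kN·m/m
M_D = W·d = 1496·5.2 = 7779.2 kN·m/m
FS = M_R / M_D = 23544.5 / 7779.2 = 3.027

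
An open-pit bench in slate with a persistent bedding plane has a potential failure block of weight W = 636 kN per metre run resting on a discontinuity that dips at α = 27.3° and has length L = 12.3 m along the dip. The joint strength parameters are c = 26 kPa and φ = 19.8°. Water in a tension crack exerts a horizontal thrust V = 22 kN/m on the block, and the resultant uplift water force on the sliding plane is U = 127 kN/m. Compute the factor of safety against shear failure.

FS = 1.52

Resolving the block weight along and normal to the plane and applying the Mohr–Coulomb strength on the joint:
N' = W cosα − U − V sinα = 636·cos27.3° − 127 − 22·sin27.3° = 428.1 kN/m
Driving force T = W sinα + V cosα = 636·sin27.3° + 22·cos27.3° = 311.3 kN/m
Resisting force R = c·L + N'·tanφ = 26·12.3 + 428.1·tan19.8° = 319.8 + 154.1 = 473.9 kN/m
FS = R / T = 473.9 / 311.3 = 1.523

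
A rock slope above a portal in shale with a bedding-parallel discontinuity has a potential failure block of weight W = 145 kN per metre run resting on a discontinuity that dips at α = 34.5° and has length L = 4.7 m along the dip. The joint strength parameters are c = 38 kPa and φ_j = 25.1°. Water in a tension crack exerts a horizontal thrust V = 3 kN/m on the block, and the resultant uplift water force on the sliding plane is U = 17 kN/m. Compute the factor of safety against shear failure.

FS = 2.67

Resolving the block weight along and normal to the plane and applying the Mohr–Coulomb strength on the joint:
N' = W cosα − U − V sinα = 145·cos34.5° − 17 − 3·sin34.5° = 100.8 kN/m
Driving force T = W sinα + V cosα = 145·sin34.5° + 3·cos34.5° = 84.6 kN/m
Resisting force R = c·L + N'·tanφ_j = 38·4.7 + 100.8·tan25.1° = 178.6 + 47.2 = 225.8 kN/m
FS = R / T = 225.8 / 84.6 = 2.669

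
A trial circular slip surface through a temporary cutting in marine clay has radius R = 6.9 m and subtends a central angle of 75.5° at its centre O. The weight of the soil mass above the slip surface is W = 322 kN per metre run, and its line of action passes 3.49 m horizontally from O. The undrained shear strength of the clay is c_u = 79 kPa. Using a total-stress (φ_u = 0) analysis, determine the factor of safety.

Taking moments about the centre O, the resisting moment is provided by the undrained shear strength acting along the arc:
Arc length L_a = R·θ = 6.9·(75.5°·π/180) = 6.9·1.3177 = 9.09 m
M_R = c_u·L_a·R = 79·9.09·6.9 = 4956.2 kN·m/m
M_D = W·d = 322·3.49 = 1123.8 kN·m/m
FS = M_R / M_D = 4956.2 / 1123.8 = 4.410

FS = 4.41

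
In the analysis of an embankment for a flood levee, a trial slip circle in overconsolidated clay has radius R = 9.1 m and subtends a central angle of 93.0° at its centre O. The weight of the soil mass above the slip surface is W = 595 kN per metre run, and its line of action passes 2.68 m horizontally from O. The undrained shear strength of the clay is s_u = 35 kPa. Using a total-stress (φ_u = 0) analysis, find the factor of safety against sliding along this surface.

FS = 2.95

Taking moments about the centre O, the resisting moment is provided by the undrained shear strength acting along the arc:
Arc length L_a = R·θ = 9.1·(93.0°·π/180) = 9.1·1.6232 = 14.77 m
M_R = s_u·L_a·R = 35·14.77·9.1 = 4704.5 kN·m/m
M_D = W·d = 595·2.68 = 1594.6 kN·m/m
FS = M_R / M_D = 4704.5 / 1594.6 = 2.950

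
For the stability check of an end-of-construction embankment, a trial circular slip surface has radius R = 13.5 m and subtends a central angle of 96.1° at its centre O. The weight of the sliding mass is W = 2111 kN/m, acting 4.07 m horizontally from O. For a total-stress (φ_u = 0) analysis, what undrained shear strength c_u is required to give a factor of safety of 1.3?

FS = c_u·L_a·R / (W·d), so c_u = FS·W·d / (L_a·R).
Arc length L_a = R·θ = 13.5·(96.1°·π/180) = 13.5·1.6773 = 22.64 m
c_u = 1.3·2111·4.07 / (22.64·13.5) = 11169.3 / 305.68 = 36.54 kPa

c_u = 36.5 kPa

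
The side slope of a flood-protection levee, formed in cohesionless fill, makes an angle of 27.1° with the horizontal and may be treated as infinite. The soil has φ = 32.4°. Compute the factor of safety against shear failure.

For a dry cohesionless infinite slope the factor of safety is FS = tanφ / tanβ.
FS = tan32.4° / tan27.1° = 0.6346 / 0.5117 = 1.240

FS = 1.24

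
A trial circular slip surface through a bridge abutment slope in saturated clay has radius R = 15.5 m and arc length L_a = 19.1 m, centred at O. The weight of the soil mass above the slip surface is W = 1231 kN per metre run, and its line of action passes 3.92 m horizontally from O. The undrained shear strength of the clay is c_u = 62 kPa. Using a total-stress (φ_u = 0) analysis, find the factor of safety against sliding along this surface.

FS = 3.80

Taking moments about the centre O, the resisting moment is provided by the undrained shear strength acting along the arc:
M_R = c_u·L_a·R = 62·19.10·15.5 = 18355.1 kN·m/m
M_D = W·d = 1231·3.92 = 4825.5 kN·m/m
FS = M_R / M_D = 18355.1 / 4825.5 = 3.804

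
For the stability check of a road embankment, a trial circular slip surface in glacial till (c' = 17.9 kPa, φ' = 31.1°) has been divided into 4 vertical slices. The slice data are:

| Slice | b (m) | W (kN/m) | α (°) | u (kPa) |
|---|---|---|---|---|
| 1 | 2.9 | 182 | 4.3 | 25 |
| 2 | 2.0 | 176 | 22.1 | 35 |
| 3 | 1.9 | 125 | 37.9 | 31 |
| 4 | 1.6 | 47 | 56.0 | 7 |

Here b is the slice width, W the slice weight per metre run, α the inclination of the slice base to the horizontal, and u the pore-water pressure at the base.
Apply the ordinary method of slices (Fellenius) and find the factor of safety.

Ordinary method of slices: FS = Σ[c'·Δl_i + (W_i cosα_i − u_i·Δl_i)·tanφ'] / Σ W_i sinα_i, with Δl_i = b_i / cosα_i.
Slice 1: Δl = 2.9/cos4.3° = 2.908 m; N'_1 = 182·cos4.3° − 25·2.908 = 108.8; c'Δl = 52.06; W sinα = 13.6
Slice 2: Δl = 2.0/cos22.1° = 2.159 m; N'_2 = 176·cos22.1° − 35·2.159 = 87.5; c'Δl = 38.64; W sinα = 66.2
Slice 3: Δl = 1.9/cos37.9° = 2.408 m; N'_3 = 125·cos37.9° − 31·2.408 = 24.0; c'Δl = 43.10; W sinα = 76.8
Slice 4: Δl = 1.6/cos56.0° = 2.861 m; N'_4 = 47·cos56.0° − 7·2.861 = 6.3; c'Δl = 51.22; W sinα = 39.0
Σc'Δl = 185.0 kN/m; ΣN' = 226.5 kN/m; ΣW sinα = 195.6 kN/m
Resisting = 185.0 + 226.5·tan31.1° = 185.0 + 136.7 = 321.7 kN/m
FS = 321.7 / 195.6 = 1.644

FS = 1.64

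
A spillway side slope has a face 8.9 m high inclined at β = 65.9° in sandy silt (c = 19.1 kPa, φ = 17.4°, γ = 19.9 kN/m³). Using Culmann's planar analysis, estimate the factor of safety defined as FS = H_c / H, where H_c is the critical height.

FS = 1.11

H_c = (4c/γ) · sinβ cosφ / [1 − cos(β − φ)]
    = (4·19.1/19.9) · sin65.9°·cos17.4° / [1 − cos48.5°]
    = 3.839 · 0.8711 / 0.3374 = 9.91 m
FS = H_c / H = 9.91 / 8.9 = 1.114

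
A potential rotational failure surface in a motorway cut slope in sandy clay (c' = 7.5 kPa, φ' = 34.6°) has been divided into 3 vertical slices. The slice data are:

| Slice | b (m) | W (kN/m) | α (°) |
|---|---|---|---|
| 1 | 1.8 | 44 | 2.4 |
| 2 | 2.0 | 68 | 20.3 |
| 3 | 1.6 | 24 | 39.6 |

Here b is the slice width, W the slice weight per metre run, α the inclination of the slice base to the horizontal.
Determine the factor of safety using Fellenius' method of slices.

FS = 3.24

Ordinary method of slices: FS = Σ[c'·Δl_i + (W_i cosα_i)·tanφ'] / Σ W_i sinα_i, with Δl_i = b_i / cosα_i.
Slice 1: Δl = 1.8/cos2.4° = 1.802 m; N'_1 = 44·cos2.4° = 44.0; c'Δl = 13.51; W sinα = 1.8
Slice 2: Δl = 2.0/cos20.3° = 2.132 m; N'_2 = 68·cos20.3° = 63.8; c'Δl = 15.99; W sinα = 23.6
Slice 3: Δl = 1.6/cos39.6° = 2.077 m; N'_3 = 24·cos39.6° = 18.5; c'Δl = 15.57; W sinα = 15.3
Σc'Δl = 45.1 kN/m; ΣN' = 126.2 kN/m; ΣW sinα = 40.7 kN/m
Resisting = 45.1 + 126.2·tan34.6° = 45.1 + 87.1 = 132.2 kN/m
FS = 132.2 / 40.7 = 3.245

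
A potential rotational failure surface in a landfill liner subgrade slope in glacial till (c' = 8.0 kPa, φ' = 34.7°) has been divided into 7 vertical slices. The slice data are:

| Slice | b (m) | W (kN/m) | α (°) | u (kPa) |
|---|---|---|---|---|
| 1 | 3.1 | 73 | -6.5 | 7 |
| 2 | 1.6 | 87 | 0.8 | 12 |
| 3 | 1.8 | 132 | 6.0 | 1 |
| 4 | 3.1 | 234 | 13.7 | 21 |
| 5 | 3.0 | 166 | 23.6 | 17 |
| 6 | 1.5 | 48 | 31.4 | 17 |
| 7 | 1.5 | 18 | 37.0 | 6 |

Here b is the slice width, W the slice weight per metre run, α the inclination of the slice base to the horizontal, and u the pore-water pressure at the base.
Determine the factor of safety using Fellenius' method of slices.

Ordinary method of slices: FS = Σ[c'·Δl_i + (W_i cosα_i − u_i·Δl_i)·tanφ'] / Σ W_i sinα_i, with Δl_i = b_i / cosα_i.
Slice 1: Δl = 3.1/cos(-6.5°) = 3.120 m; N'_1 = 73·cos(-6.5°) − 7·3.120 = 50.7; c'Δl = 24.96; W sinα = -8.3
Slice 2: Δl = 1.6/cos0.8° = 1.600 m; N'_2 = 87·cos0.8° − 12·1.600 = 67.8; c'Δl = 12.80; W sinα = 1.2
Slice 3: Δl = 1.8/cos6.0° = 1.810 m; N'_3 = 132·cos6.0° − 1·1.810 = 129.5; c'Δl = 14.48; W sinα = 13.8
Slice 4: Δl = 3.1/cos13.7° = 3.191 m; N'_4 = 234·cos13.7° − 21·3.191 = 160.3; c'Δl = 25.53; W sinα = 55.4
Slice 5: Δl = 3.0/cos23.6° = 3.274 m; N'_5 = 166·cos23.6° − 17·3.274 = 96.5; c'Δl = 26.19; W sinα = 66.5
Slice 6: Δl = 1.5/cos31.4° = 1.757 m; N'_6 = 48·cos31.4° − 17·1.757 = 11.1; c'Δl = 14.06; W sinα = 25.0
Slice 7: Δl = 1.5/cos37.0° = 1.878 m; N'_7 = 18·cos37.0° − 6·1.878 = 3.1; c'Δl = 15.03; W sinα = 10.8
Σc'Δl = 133.0 kN/m; ΣN' = 518.9 kN/m; ΣW sinα = 164.5 kN/m
Resisting = 133.0 + 518.9·tan34.7° = 133.0 + 359.3 = 492.4 kN/m
FS = 492.4 / 164.5 = 2.994

FS = 2.99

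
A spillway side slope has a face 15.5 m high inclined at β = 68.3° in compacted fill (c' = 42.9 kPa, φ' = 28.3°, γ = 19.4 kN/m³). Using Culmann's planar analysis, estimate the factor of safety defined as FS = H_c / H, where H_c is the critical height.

H_c = (4c'/γ) · sinβ cosφ' / [1 − cos(β − φ')]
    = (4·42.9/19.4) · sin68.3°·cos28.3° / [1 − cos40.0°]
    = 8.845 · 0.8181 / 0.2340 = 30.93 m
FS = H_c / H = 30.93 / 15.5 = 1.995

FS = 2.00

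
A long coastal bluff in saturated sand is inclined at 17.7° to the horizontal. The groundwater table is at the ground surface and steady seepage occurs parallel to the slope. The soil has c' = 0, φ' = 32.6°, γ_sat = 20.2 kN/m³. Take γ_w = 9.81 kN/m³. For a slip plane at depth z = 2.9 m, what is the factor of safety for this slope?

FS = 1.03

With seepage parallel to the slope and the water table at the surface, the effective normal stress on the slip plane uses the buoyant unit weight γ' = γ_sat − γ_w while the driving shear stress uses γ_sat:
FS = [c' + γ' z cos²β tanφ'] / [γ_sat z sinβ cosβ]
(For c' = 0 this reduces to FS = (γ'/γ_sat)·tanφ'/tanβ.)
γ' = 20.2 − 9.81 = 10.39 kN/m³
Numerator = 0.0 + 10.39·2.9·cos²17.7°·tan32.6° = 0.0 + 10.39·2.9·0.9076·0.6395 = 17.488 kPa
Denominator = 20.2·2.9·sin17.7°·cos17.7° = 20.2·2.9·0.3040·0.9527 = 16.967 kPa
FS = 17.488 / 16.967 = 1.031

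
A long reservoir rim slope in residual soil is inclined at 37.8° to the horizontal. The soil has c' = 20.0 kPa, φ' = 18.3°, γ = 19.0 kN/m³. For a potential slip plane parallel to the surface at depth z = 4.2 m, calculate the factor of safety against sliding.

For an infinite slope with a slip plane parallel to the surface (no pore pressure): FS = [c' + γz cos²β tanφ'] / [γz sinβ cosβ].
γz = 19.0·4.2 = 79.80 kN/m²
Numerator = 20.0 + 79.80·cos²37.8°·tan18.3° = 20.0 + 79.80·0.6243·0.3307 = 36.477 kPa
Denominator = 79.80·sin37.8°·cos37.8° = 79.80·0.6129·0.7902 = 38.646 kPa
FS = 36.477 / 38.646 = 0.944

FS = 0.94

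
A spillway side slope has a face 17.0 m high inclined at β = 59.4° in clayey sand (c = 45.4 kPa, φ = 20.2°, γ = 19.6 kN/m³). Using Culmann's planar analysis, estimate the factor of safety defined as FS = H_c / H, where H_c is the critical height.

FS = 1.96

H_c = (4c/γ) · sinβ cosφ / [1 − cos(β − φ)]
    = (4·45.4/19.6) · sin59.4°·cos20.2° / [1 − cos39.2°]
    = 9.265 · 0.8078 / 0.2251 = 33.26 m
FS = H_c / H = 33.26 / 17.0 = 1.956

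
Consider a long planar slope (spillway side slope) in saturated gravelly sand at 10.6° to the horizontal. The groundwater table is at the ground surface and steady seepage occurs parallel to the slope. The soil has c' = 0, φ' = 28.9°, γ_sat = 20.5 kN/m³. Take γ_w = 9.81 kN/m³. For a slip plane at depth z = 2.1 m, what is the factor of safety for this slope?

FS = 1.54

With seepage parallel to the slope and the water table at the surface, the effective normal stress on the slip plane uses the buoyant unit weight γ' = γ_sat − γ_w while the driving shear stress uses γ_sat:
FS = [c' + γ' z cos²β tanφ'] / [γ_sat z sinβ cosβ]
(For c' = 0 this reduces to FS = (γ'/γ_sat)·tanφ'/tanβ.)
γ' = 20.5 − 9.81 = 10.69 kN/m³
Numerator = 0.0 + 10.69·2.1·cos²10.6°·tan28.9° = 0.0 + 10.69·2.1·0.9662·0.5520 = 11.973 kPa
Denominator = 20.5·2.1·sin10.6°·cos10.6° = 20.5·2.1·0.1840·0.9829 = 7.784 kPa
FS = 11.973 / 7.784 = 1.538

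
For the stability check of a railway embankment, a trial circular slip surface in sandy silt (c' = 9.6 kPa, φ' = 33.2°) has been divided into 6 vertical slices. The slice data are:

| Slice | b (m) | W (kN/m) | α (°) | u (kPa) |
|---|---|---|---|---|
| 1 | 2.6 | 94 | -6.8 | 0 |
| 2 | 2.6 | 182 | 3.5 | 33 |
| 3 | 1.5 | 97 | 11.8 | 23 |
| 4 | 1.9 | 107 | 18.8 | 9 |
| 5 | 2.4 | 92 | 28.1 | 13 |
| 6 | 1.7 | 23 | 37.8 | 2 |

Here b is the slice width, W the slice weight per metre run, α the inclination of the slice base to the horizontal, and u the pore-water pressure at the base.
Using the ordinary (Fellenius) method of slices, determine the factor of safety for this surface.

FS = 3.47

Ordinary method of slices: FS = Σ[c'·Δl_i + (W_i cosα_i − u_i·Δl_i)·tanφ'] / Σ W_i sinα_i, with Δl_i = b_i / cosα_i.
Slice 1: Δl = 2.6/cos(-6.8°) = 2.618 m; N'_1 = 94·cos(-6.8°) − 0·2.618 = 93.3; c'Δl = 25.14; W sinα = -11.1
Slice 2: Δl = 2.6/cos3.5° = 2.605 m; N'_2 = 182·cos3.5° − 33·2.605 = 95.7; c'Δl = 25.01; W sinα = 11.1
Slice 3: Δl = 1.5/cos11.8° = 1.532 m; N'_3 = 97·cos11.8° − 23·1.532 = 59.7; c'Δl = 14.71; W sinα = 19.8
Slice 4: Δl = 1.9/cos18.8° = 2.007 m; N'_4 = 107·cos18.8° − 9·2.007 = 83.2; c'Δl = 19.27; W sinα = 34.5
Slice 5: Δl = 2.4/cos28.1° = 2.721 m; N'_5 = 92·cos28.1° − 13·2.721 = 45.8; c'Δl = 26.12; W sinα = 43.3
Slice 6: Δl = 1.7/cos37.8° = 2.151 m; N'_6 = 23·cos37.8° − 2·2.151 = 13.9; c'Δl = 20.65; W sinα = 14.1
Σc'Δl = 130.9 kN/m; ΣN' = 391.6 kN/m; ΣW sinα = 111.7 kN/m
Resisting = 130.9 + 391.6·tan33.2° = 130.9 + 256.3 = 387.2 kN/m
FS = 387.2 / 111.7 = 3.465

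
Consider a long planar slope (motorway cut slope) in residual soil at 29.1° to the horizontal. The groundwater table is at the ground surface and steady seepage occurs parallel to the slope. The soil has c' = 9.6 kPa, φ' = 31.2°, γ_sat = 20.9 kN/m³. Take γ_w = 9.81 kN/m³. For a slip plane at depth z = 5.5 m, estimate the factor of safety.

With seepage parallel to the slope and the water table at the surface, the effective normal stress on the slip plane uses the buoyant unit weight γ' = γ_sat − γ_w while the driving shear stress uses γ_sat:
FS = [c' + γ' z cos²β tanφ'] / [γ_sat z sinβ cosβ]
γ' = 20.9 − 9.81 = 11.09 kN/m³
Numerator = 9.6 + 11.09·5.5·cos²29.1°·tan31.2° = 9.6 + 11.09·5.5·0.7635·0.6056 = 37.803 kPa
Denominator = 20.9·5.5·sin29.1°·cos29.1° = 20.9·5.5·0.4863·0.8738 = 48.848 kPa
FS = 37.803 / 48.848 = 0.774

FS = 0.77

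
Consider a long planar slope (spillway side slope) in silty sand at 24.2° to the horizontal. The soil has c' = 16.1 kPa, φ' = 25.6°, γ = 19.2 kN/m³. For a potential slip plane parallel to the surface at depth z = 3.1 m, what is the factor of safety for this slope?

FS = 1.79

For an infinite slope with a slip plane parallel to the surface (no pore pressure): FS = [c' + γz cos²β tanφ'] / [γz sinβ cosβ].
γz = 19.2·3.1 = 59.52 kN/m²
Numerator = 16.1 + 59.52·cos²24.2°·tan25.6° = 16.1 + 59.52·0.8320·0.4791 = 39.825 kPa
Denominator = 59.52·sin24.2°·cos24.2° = 59.52·0.4099·0.9121 = 22.254 kPa
FS = 39.825 / 22.254 = 1.790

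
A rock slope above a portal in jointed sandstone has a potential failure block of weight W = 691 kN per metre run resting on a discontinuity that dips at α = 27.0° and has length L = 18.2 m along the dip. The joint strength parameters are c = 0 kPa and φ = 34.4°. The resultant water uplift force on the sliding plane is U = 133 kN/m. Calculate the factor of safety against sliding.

FS = 1.05

Resolving the block weight along and normal to the plane and applying the Mohr–Coulomb strength on the joint:
N' = W cosα − U = 691·cos27.0° − 133 = 482.7 kN/m
Driving force T = W sinα = 691·sin27.0° = 313.7 kN/m
Resisting force R = c·L + N'·tanφ = 0·18.2 + 482.7·tan34.4° = 0.0 + 330.5 = 330.5 kN/m
FS = R / T = 330.5 / 313.7 = 1.054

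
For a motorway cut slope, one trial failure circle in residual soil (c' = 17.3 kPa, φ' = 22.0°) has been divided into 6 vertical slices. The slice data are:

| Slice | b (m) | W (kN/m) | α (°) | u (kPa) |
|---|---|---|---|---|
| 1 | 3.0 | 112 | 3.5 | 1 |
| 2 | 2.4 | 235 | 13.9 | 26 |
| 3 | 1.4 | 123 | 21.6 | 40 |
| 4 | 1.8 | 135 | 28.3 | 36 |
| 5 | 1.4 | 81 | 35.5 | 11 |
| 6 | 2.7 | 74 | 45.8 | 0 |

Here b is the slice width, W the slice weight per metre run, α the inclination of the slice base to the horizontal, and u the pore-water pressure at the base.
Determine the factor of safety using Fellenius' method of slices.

Ordinary method of slices: FS = Σ[c'·Δl_i + (W_i cosα_i − u_i·Δl_i)·tanφ'] / Σ W_i sinα_i, with Δl_i = b_i / cosα_i.
Slice 1: Δl = 3.0/cos3.5° = 3.006 m; N'_1 = 112·cos3.5° − 1·3.006 = 108.8; c'Δl = 52.00; W sinα = 6.8
Slice 2: Δl = 2.4/cos13.9° = 2.472 m; N'_2 = 235·cos13.9° − 26·2.472 = 163.8; c'Δl = 42.77; W sinα = 56.5
Slice 3: Δl = 1.4/cos21.6° = 1.506 m; N'_3 = 123·cos21.6° − 40·1.506 = 54.1; c'Δl = 26.05; W sinα = 45.3
Slice 4: Δl = 1.8/cos28.3° = 2.044 m; N'_4 = 135·cos28.3° − 36·2.044 = 45.3; c'Δl = 35.37; W sinα = 64.0
Slice 5: Δl = 1.4/cos35.5° = 1.720 m; N'_5 = 81·cos35.5° − 11·1.720 = 47.0; c'Δl = 29.75; W sinα = 47.0
Slice 6: Δl = 2.7/cos45.8° = 3.873 m; N'_6 = 74·cos45.8° − 0·3.873 = 51.6; c'Δl = 67.00; W sinα = 53.1
Σc'Δl = 252.9 kN/m; ΣN' = 470.6 kN/m; ΣW sinα = 272.7 kN/m
Resisting = 252.9 + 470.6·tan22.0° = 252.9 + 190.2 = 443.1 kN/m
FS = 443.1 / 272.7 = 1.625

FS = 1.63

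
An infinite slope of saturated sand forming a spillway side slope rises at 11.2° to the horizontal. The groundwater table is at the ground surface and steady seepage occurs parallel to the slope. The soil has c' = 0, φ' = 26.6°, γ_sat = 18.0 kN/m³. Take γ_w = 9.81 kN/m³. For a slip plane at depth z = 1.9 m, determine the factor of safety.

With seepage parallel to the slope and the water table at the surface, the effective normal stress on the slip plane uses the buoyant unit weight γ' = γ_sat − γ_w while the driving shear stress uses γ_sat:
FS = [c' + γ' z cos²β tanφ'] / [γ_sat z sinβ cosβ]
(For c' = 0 this reduces to FS = (γ'/γ_sat)·tanφ'/tanβ.)
γ' = 18.0 − 9.81 = 8.19 kN/m³
Numerator = 0.0 + 8.19·1.9·cos²11.2°·tan26.6° = 0.0 + 8.19·1.9·0.9623·0.5008 = 7.498 kPa
Denominator = 18.0·1.9·sin11.2°·cos11.2° = 18.0·1.9·0.1942·0.9810 = 6.516 kPa
FS = 7.498 / 6.516 = 1.151

FS = 1.15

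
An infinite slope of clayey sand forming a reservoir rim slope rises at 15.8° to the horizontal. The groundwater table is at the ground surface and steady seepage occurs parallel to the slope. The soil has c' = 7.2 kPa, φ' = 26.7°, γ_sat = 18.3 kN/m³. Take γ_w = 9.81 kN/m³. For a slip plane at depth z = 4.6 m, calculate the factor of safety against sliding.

FS = 1.15

With seepage parallel to the slope and the water table at the surface, the effective normal stress on the slip plane uses the buoyant unit weight γ' = γ_sat − γ_w while the driving shear stress uses γ_sat:
FS = [c' + γ' z cos²β tanφ'] / [γ_sat z sinβ cosβ]
γ' = 18.3 − 9.81 = 8.49 kN/m³
Numerator = 7.2 + 8.49·4.6·cos²15.8°·tan26.7° = 7.2 + 8.49·4.6·0.9259·0.5029 = 25.386 kPa
Denominator = 18.3·4.6·sin15.8°·cos15.8° = 18.3·4.6·0.2723·0.9622 = 22.055 kPa
FS = 25.386 / 22.055 = 1.151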